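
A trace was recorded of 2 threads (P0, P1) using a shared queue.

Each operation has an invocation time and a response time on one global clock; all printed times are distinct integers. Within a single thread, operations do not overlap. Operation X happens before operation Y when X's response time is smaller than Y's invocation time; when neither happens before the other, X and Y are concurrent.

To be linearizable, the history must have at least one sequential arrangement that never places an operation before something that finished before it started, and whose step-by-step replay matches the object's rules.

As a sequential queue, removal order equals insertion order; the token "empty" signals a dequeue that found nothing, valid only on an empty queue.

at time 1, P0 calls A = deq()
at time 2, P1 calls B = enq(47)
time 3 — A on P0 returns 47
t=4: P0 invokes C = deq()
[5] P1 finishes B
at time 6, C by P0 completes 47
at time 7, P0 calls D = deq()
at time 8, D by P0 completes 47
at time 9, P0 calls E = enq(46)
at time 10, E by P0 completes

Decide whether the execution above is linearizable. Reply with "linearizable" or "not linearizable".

already the first 6 events (up to C's response at time 6) admit no linearization; the first 5 still do
all 3 real-time-respecting orders fail — 3 completed queue operations, no legal replay
sample order A, B, C stalls at step 1 — A deq() → 47 has no legal effect
sample order A, C, B stalls at step 1 — A deq() → 47 has no legal effect

not linearizable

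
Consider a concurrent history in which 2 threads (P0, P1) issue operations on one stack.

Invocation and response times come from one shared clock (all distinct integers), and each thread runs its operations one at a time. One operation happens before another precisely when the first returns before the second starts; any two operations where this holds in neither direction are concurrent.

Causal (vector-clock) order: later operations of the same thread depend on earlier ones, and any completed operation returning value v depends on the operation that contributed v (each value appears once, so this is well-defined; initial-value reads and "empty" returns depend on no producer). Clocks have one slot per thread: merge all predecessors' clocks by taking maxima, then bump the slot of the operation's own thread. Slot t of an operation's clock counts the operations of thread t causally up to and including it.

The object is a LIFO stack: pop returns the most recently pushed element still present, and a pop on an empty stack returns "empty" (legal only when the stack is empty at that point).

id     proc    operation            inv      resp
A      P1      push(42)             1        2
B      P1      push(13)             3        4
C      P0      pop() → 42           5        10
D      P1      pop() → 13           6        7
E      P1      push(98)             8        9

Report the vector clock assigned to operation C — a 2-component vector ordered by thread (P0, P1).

no predecessors for A (invoked 1): P1 increments from zero → (0, 1)
merge at B (invoked 3): VC(A)=(0, 1), own-thread bump on P1 → (0, 2)
merge at C (invoked 5): VC(A)=(0, 1), own-thread bump on P0 → (1, 1)
merge at D (invoked 6): VC(B)=(0, 2), own-thread bump on P1 → (0, 3)
merge at E (invoked 8): VC(D)=(0, 3), own-thread bump on P1 → (0, 4)
target: VC(C) = (1, 1)

(1, 1)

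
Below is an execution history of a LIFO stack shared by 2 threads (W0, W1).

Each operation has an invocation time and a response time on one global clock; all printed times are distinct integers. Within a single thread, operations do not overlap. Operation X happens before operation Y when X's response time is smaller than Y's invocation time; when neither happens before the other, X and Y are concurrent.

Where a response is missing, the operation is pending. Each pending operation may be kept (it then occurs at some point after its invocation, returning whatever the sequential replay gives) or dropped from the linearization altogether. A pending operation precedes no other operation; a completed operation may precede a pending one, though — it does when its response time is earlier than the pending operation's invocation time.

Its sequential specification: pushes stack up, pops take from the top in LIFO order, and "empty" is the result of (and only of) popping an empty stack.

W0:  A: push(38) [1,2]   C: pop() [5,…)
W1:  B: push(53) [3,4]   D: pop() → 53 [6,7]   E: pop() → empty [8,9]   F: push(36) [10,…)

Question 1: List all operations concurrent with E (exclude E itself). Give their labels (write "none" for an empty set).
C

E spans [8,9]: anything still running between times 8 and 9 counts as concurrent
A [1,2]: before
B [3,4]: before
C [5,…): concurrent
D [6,7]: before
F [10,…): after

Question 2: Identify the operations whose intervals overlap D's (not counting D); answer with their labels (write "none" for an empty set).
C

D spans [6,7]; an op avoiding the whole window 6..7 is ordered, any other is concurrent
A [1,2]: before
B [3,4]: before
C [5,…): concurrent
E [8,9]: after
F [10,…): after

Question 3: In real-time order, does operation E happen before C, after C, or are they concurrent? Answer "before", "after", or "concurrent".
concurrent

E spans [8,9], C spans [5,…)
the intervals overlap in both directions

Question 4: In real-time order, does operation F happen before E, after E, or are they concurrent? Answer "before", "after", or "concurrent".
after

F spans [10,…), E spans [8,9]
resp(E)=9 < inv(F)=10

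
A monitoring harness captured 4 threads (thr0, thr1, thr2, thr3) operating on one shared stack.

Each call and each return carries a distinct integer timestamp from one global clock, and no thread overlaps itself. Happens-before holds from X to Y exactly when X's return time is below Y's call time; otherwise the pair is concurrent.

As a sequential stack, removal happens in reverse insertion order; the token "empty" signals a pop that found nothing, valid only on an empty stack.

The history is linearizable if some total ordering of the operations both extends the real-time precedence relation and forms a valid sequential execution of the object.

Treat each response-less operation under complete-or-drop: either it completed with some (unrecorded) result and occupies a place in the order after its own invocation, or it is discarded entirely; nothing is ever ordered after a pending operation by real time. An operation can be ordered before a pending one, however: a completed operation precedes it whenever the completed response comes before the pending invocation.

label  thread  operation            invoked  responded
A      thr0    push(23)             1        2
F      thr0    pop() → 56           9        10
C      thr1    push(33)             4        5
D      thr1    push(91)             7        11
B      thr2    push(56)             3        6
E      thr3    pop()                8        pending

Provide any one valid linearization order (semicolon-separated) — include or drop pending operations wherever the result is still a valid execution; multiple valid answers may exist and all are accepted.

A; B; C; E; F; D

after step 1 (A push(23)): stack <23>
after step 2 (B push(56)): stack <23,56>
after step 3 (C push(33)): stack <23,56,33>
after step 4 (E pop() (pending, included)): stack <23,56>
after step 5 (F pop() → 56): stack <23>
after step 6 (D push(91)): stack <23,91>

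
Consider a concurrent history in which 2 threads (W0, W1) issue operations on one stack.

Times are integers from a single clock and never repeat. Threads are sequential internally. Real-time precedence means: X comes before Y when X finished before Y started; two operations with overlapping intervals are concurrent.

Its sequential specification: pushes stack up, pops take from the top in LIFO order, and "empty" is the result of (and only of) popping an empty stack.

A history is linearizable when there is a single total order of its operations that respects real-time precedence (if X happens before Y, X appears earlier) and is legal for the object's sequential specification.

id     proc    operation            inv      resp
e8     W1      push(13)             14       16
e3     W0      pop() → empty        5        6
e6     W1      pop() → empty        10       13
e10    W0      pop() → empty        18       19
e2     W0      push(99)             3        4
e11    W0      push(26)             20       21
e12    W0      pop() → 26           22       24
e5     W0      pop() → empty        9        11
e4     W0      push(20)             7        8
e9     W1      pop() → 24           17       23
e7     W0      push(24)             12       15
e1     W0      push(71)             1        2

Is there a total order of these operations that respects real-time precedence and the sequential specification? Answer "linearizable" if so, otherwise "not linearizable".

not linearizable

already the first 6 events (up to e3's response at time 6) admit no linearization; the first 5 still do
the completed operations (3 total) allow one real-time order; the stack replay rejects it
one such order, e1, e2, e3, breaks at step 3 where e3 pop() → empty is illegal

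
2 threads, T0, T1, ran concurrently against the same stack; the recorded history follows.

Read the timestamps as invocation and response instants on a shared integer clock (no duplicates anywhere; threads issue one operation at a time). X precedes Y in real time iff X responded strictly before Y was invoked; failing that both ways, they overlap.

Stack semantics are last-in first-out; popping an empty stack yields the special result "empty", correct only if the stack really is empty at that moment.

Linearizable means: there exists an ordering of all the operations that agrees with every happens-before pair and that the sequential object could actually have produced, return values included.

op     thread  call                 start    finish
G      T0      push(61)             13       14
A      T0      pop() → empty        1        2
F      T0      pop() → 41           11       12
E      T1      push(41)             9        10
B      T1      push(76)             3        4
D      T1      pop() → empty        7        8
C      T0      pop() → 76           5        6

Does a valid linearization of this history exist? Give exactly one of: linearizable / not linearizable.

a witness: A, B, C, D, E, F, G
after step 1 (A pop() → empty): stack <>
after step 2 (B push(76)): stack <76>
after step 3 (C pop() → 76): stack <>
after step 4 (D pop() → empty): stack <>
after step 5 (E push(41)): stack <41>
after step 6 (F pop() → 41): stack <>
after step 7 (G push(61)): stack <61>

linearizable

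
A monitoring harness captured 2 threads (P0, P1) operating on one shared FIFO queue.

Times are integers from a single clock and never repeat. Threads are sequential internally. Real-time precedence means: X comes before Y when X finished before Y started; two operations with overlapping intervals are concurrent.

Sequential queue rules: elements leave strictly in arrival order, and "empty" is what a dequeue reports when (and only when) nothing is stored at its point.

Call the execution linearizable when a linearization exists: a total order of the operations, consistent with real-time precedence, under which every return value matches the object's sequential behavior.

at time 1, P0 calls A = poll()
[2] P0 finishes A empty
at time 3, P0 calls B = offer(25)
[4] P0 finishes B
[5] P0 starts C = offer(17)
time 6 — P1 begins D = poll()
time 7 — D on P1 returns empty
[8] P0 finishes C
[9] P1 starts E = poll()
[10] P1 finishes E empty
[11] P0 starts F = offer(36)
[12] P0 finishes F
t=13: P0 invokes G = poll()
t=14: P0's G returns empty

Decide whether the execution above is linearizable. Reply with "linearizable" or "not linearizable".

not linearizable

cut after 6 events: linearizable; cut after 7 events (D responds, time 7): not linearizable
one real-time candidate order over the 3 completed operations — the FIFO queue replay rejects it
no escape via the 1 pending operation (C): every completion choice fails
one such order, A, B, D (pending dropped), breaks at step 3 where D poll() → empty is illegal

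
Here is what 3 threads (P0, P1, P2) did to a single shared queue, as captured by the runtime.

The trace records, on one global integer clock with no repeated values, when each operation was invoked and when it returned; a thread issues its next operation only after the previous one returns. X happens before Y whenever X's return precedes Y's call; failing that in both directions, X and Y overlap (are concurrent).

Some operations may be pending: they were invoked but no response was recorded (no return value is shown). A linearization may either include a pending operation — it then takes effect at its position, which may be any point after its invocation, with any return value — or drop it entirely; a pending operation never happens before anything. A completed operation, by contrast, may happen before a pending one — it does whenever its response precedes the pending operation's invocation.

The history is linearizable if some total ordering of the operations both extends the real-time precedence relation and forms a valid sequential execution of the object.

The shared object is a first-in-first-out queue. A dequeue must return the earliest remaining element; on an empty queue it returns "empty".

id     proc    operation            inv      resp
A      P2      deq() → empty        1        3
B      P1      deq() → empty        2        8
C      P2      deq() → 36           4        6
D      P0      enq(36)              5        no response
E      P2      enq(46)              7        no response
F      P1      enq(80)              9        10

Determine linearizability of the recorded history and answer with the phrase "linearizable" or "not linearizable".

linearizable

one valid linearization: A, B, D, C, E, F
1. A deq() → empty, leaving queue <>
2. B deq() → empty, leaving queue <>
3. D enq(36) (pending, included), leaving queue <36>
4. C deq() → 36, leaving queue <>
5. E enq(46) (pending, included), leaving queue <46>
6. F enq(80), leaving queue <46,80>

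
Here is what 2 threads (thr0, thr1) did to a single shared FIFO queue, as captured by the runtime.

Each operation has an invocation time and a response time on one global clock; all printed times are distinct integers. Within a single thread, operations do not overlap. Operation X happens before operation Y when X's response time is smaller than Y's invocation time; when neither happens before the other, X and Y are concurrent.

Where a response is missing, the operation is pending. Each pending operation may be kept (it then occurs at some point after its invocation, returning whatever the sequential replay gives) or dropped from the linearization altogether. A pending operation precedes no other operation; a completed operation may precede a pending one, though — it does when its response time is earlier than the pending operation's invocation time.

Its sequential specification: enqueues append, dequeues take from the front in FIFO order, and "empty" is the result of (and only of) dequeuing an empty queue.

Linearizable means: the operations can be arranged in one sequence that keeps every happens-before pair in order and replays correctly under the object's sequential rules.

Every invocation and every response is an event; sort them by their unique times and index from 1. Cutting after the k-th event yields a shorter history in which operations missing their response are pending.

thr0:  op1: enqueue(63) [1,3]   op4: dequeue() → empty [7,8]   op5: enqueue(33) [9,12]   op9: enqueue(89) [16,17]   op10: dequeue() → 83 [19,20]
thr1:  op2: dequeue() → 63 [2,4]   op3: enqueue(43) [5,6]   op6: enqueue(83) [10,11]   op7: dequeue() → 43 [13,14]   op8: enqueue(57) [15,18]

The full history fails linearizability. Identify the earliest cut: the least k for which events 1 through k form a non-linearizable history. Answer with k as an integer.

one valid order for events 1..7 is op1, op2, op3:
after step 1 (op1 enqueue(63)): queue <63>
after step 2 (op2 dequeue() → 63): queue <>
after step 3 (op3 enqueue(43)): queue <43>
with event 8 included (op4 responding at time 8), all real-time-consistent orders fail
e.g. op1, op2, op3, op4: illegal at step 4, since op4 dequeue() → empty cannot apply there
e.g. op2, op1, op3, op4: illegal at step 1, since op2 dequeue() → 63 cannot apply there

8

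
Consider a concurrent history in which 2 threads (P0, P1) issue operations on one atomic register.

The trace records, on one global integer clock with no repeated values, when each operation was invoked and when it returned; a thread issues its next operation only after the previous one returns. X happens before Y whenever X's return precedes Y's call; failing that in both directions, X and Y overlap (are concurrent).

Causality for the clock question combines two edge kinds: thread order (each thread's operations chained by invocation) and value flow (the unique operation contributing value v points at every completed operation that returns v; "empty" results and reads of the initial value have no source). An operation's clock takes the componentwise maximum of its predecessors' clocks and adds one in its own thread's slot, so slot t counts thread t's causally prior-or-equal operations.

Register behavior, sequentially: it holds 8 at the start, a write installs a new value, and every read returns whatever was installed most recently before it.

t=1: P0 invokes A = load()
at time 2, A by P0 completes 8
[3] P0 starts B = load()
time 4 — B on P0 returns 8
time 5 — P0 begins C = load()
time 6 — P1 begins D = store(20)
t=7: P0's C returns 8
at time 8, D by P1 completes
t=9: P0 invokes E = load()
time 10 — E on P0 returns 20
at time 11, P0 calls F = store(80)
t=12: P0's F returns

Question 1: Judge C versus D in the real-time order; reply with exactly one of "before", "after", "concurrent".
Answer: concurrent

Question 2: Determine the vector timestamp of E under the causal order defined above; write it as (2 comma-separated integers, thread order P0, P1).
Answer: (4, 1)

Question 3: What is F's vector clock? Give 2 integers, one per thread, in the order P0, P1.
Answer: (5, 1)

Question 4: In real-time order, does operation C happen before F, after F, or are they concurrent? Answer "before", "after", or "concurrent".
Answer: before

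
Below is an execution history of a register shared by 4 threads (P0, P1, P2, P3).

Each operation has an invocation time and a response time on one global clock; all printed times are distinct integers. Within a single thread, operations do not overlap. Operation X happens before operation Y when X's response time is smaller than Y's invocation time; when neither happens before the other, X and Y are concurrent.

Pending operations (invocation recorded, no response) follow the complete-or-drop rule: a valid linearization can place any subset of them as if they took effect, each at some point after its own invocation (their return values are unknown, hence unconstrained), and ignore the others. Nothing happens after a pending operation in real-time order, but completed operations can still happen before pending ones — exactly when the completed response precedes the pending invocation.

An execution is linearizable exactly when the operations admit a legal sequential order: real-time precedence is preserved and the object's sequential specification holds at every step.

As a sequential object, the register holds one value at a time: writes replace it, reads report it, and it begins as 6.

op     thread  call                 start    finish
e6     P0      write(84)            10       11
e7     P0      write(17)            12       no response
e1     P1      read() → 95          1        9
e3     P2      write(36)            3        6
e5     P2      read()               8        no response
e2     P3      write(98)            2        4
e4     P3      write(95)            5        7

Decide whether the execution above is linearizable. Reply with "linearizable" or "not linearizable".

witness order: e2, e3, e4, e1, e5, e6
after step 1 (e2 write(98)): value 98
after step 2 (e3 write(36)): value 36
after step 3 (e4 write(95)): value 95
after step 4 (e1 read() → 95): value 95
after step 5 (e5 read() (pending, included)): value 95
after step 6 (e6 write(84)): value 84

linearizable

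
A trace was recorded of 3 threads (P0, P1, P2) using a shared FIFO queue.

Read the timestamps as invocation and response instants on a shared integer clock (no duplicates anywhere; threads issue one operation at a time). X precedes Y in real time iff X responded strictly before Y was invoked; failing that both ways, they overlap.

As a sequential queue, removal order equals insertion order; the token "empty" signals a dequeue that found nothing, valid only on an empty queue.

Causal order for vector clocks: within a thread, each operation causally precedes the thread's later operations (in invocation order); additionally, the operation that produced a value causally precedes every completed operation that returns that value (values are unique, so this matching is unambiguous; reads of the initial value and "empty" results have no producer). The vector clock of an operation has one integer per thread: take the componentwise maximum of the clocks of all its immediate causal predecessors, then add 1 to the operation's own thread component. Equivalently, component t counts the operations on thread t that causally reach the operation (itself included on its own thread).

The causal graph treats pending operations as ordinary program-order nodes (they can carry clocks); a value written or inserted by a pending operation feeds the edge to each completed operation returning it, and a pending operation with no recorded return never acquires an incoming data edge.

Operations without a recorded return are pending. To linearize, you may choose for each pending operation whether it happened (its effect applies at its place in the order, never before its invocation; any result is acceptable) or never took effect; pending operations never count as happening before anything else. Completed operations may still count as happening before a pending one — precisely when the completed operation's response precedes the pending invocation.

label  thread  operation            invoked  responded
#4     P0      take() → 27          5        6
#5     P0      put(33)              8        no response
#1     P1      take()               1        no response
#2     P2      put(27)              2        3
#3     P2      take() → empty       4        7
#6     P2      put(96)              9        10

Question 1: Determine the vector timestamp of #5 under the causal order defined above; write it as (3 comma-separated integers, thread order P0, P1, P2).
root op #2, invoked 2: fresh clock plus P2's own tick → (0, 0, 1)
root op #1, invoked 1: fresh clock plus P1's own tick → (0, 1, 0)
#3, invoked 4, takes VC(#2)=(0, 0, 1) under max, adds 1 for P2 → (0, 0, 2)
#4, invoked 5, takes VC(#2)=(0, 0, 1) under max, adds 1 for P0 → (1, 0, 1)
#6, invoked 9, takes VC(#3)=(0, 0, 2) under max, adds 1 for P2 → (0, 0, 3)
#5, invoked 8, takes VC(#4)=(1, 0, 1) under max, adds 1 for P0 → (2, 0, 1)
target: VC(#5) = (2, 0, 1)

(2, 0, 1)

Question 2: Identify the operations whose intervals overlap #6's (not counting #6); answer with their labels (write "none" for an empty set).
concurrent with #6 ([9,10]): every op whose interval crosses 9..10
#1 [1,…): concurrent
#2 [2,3]: before
#3 [4,7]: before
#4 [5,6]: before
#5 [8,…): concurrent

#1, #5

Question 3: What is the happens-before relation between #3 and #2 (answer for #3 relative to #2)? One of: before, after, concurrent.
#3 spans [4,7], #2 spans [2,3]
resp(#2)=3 < inv(#3)=4

after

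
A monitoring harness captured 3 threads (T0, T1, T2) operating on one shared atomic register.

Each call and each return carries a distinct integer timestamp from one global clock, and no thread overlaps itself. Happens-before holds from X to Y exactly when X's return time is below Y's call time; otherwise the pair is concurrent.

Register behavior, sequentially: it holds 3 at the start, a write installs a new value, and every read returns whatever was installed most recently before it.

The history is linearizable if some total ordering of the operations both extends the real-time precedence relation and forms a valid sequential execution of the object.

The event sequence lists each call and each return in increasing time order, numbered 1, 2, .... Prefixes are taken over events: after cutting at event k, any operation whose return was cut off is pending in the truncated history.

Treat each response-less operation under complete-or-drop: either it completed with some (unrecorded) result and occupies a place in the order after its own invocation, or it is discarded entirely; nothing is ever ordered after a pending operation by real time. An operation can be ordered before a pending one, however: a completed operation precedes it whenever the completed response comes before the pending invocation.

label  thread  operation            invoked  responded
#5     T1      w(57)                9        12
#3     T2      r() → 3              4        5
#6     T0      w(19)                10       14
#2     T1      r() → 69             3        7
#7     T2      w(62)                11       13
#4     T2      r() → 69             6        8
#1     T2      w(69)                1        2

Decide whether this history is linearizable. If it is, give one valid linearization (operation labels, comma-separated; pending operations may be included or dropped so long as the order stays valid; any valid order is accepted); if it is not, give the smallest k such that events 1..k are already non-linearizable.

cut after 4 events: linearizable; cut after 5 events (#3 responds, time 5): not linearizable
the sole real-time-consistent order of 2 completed operations fails the atomic register replay
no escape via the 1 pending operation (#2): every completion choice fails
take #1, #3 (pending dropped): step 2 already fails, because #3 r() → 3 cannot occur there

not linearizable — minimal violating prefix: 5 events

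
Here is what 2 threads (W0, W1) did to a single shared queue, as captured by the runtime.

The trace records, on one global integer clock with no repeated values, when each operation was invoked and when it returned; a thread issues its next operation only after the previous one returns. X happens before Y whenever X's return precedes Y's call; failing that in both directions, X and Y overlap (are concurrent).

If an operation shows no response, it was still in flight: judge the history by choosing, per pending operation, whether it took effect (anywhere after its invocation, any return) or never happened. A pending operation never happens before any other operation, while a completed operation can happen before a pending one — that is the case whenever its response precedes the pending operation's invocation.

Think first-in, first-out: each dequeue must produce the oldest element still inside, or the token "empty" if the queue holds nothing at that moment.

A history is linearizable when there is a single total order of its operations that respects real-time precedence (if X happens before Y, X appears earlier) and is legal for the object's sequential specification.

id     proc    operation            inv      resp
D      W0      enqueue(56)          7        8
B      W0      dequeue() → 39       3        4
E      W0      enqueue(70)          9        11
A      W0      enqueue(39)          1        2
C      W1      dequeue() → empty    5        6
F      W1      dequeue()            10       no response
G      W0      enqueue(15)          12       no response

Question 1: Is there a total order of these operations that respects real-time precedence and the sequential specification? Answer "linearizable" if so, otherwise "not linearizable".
a witness: A, B, C, D, E
after step 1 (A enqueue(39)): queue <39>
after step 2 (B dequeue() → 39): queue <>
after step 3 (C dequeue() → empty): queue <>
after step 4 (D enqueue(56)): queue <56>
after step 5 (E enqueue(70)): queue <56,70>

linearizable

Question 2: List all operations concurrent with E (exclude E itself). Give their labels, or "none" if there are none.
E runs from 9 to 11; window-overlapping ops are concurrent
A [1,2]: before
B [3,4]: before
C [5,6]: before
D [7,8]: before
F [10,…): concurrent
G [12,…): after

F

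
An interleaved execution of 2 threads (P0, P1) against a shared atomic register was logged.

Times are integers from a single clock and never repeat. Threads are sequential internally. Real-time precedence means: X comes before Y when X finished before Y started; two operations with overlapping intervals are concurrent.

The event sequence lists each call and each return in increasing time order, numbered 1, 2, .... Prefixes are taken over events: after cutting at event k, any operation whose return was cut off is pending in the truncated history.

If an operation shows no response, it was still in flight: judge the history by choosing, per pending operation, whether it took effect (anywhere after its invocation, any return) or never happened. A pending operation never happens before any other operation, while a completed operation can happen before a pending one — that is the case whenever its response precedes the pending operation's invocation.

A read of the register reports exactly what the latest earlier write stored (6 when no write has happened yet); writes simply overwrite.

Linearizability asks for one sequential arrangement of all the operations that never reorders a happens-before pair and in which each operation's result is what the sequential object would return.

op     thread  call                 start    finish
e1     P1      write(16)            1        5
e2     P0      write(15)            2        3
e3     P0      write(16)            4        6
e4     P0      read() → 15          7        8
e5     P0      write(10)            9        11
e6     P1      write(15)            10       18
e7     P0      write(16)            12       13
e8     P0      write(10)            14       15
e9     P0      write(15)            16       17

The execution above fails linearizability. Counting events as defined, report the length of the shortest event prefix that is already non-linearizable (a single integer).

8

events 1..7 are linearizable, e.g. via e1, e2, e3:
1. e1 write(16), leaving value 16
2. e2 write(15), leaving value 15
3. e3 write(16), leaving value 16
once event 8 joins (e4's response, time 8), exhaustive search finds no witness
e.g. e1, e2, e3, e4: illegal at step 4, since e4 read() → 15 cannot apply there
e.g. e2, e1, e3, e4: illegal at step 4, since e4 read() → 15 cannot apply there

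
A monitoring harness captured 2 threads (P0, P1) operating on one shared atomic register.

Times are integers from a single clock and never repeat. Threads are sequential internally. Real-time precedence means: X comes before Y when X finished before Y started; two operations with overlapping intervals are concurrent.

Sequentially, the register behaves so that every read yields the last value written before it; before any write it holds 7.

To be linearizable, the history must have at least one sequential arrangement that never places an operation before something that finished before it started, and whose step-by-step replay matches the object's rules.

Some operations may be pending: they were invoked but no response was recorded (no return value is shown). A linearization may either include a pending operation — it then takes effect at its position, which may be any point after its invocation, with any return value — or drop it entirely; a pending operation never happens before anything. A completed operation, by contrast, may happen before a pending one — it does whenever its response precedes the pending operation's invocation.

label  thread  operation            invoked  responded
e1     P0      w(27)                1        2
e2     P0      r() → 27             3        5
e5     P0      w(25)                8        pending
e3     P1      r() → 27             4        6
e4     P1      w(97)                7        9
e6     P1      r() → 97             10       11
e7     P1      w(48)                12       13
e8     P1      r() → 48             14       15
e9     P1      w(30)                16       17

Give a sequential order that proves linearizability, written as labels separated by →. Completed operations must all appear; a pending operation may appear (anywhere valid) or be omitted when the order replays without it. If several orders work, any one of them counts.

1. e1 w(27), leaving value 27
2. e2 r() → 27, leaving value 27
3. e3 r() → 27, leaving value 27
4. e4 w(97), leaving value 97
5. e6 r() → 97, leaving value 97
6. e5 w(25) (pending, included), leaving value 25
7. e7 w(48), leaving value 48
8. e8 r() → 48, leaving value 48
9. e9 w(30), leaving value 30

e1 → e2 → e3 → e4 → e6 → e5 → e7 → e8 → e9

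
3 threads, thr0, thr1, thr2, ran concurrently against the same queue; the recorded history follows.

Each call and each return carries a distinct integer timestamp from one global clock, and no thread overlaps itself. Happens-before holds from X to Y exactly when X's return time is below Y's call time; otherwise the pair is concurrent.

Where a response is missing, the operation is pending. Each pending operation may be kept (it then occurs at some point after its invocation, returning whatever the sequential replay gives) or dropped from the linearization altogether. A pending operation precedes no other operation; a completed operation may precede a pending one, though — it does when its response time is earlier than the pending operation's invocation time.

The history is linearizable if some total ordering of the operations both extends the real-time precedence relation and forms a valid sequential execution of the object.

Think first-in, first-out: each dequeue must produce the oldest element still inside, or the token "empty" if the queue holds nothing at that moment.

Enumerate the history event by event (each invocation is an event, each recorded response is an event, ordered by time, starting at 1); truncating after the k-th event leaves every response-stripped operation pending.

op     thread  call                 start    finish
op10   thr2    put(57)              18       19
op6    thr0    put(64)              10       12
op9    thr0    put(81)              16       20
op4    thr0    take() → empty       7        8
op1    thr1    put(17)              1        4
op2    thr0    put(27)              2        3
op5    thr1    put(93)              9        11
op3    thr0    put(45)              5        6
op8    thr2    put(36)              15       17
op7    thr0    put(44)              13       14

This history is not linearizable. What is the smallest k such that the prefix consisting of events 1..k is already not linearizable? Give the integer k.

events 1..7 are still linearizable — one witness is op1, op2, op3:
after step 1 (op1 put(17)): queue <17>
after step 2 (op2 put(27)): queue <17,27>
after step 3 (op3 put(45)): queue <17,27,45>
include event 8 — op4 responding at 8 — and every candidate order breaks
one such order, op1, op2, op3, op4, breaks at step 4 where op4 take() → empty is illegal
one such order, op2, op1, op3, op4, breaks at step 4 where op4 take() → empty is illegal

8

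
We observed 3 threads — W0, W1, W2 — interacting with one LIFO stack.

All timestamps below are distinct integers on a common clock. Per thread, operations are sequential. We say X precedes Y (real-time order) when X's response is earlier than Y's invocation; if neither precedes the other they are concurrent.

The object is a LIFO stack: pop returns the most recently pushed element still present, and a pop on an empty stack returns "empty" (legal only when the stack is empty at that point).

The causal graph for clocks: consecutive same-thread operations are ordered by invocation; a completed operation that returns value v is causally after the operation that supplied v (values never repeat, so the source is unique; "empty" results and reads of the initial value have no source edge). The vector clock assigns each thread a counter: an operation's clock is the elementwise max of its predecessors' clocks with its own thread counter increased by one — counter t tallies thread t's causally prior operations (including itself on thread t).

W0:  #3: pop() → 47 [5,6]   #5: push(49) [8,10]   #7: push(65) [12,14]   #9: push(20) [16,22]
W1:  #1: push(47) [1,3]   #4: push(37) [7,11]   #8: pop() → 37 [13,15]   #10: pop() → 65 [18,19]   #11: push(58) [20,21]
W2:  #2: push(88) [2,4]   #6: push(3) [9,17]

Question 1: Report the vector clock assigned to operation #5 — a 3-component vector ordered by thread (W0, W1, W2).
Answer: (2, 1, 0)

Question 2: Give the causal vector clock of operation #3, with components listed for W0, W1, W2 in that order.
Answer: (1, 1, 0)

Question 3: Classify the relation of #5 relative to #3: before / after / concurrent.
Answer: after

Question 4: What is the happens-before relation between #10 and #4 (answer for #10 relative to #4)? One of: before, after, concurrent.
Answer: after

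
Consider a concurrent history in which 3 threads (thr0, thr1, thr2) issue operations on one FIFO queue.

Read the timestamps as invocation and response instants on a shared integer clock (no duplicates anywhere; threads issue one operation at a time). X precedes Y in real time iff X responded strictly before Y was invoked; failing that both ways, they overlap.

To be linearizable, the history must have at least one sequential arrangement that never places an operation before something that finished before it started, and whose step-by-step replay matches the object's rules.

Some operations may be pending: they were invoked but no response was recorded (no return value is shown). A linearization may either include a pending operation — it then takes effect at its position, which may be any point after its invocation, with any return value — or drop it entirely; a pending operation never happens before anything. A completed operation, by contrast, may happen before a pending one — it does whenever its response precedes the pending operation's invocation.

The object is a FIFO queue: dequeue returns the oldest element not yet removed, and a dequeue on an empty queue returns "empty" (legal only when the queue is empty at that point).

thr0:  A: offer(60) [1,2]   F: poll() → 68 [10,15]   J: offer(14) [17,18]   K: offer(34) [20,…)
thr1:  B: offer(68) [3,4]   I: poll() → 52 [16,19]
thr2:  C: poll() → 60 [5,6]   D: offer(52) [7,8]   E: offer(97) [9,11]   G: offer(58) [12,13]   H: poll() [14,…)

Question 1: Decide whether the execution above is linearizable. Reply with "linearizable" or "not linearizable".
linearizable

witness order: A, B, C, D, E, F, G, I, H, J
1. A offer(60), leaving queue <60>
2. B offer(68), leaving queue <60,68>
3. C poll() → 60, leaving queue <68>
4. D offer(52), leaving queue <68,52>
5. E offer(97), leaving queue <68,52,97>
6. F poll() → 68, leaving queue <52,97>
7. G offer(58), leaving queue <52,97,58>
8. I poll() → 52, leaving queue <97,58>
9. H poll() (pending, included), leaving queue <58>
10. J offer(14), leaving queue <58,14>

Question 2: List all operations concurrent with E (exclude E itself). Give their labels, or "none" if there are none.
F

E spans [9,11]: anything still running between times 9 and 11 counts as concurrent
A [1,2]: before
B [3,4]: before
C [5,6]: before
D [7,8]: before
F [10,15]: concurrent
G [12,13]: after
H [14,…): after
I [16,19]: after
J [17,18]: after
K [20,…): after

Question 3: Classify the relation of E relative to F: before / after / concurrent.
concurrent

E spans [9,11], F spans [10,15]
the intervals overlap in both directions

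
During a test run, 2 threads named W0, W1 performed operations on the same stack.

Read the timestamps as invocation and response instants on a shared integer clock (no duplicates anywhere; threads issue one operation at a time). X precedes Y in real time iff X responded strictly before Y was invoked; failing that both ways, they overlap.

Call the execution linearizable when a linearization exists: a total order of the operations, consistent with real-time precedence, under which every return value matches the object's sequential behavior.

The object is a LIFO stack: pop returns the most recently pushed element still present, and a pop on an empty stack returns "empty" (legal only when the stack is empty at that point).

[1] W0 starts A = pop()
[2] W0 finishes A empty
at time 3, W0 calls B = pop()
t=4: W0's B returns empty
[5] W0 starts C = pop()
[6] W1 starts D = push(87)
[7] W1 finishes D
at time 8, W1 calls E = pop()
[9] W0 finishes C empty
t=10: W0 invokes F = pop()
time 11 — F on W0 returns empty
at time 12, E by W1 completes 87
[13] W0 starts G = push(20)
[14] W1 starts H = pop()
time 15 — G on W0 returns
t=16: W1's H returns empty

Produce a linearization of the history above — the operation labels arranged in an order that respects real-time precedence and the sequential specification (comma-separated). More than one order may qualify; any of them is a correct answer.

1. A pop() → empty, leaving stack <>
2. B pop() → empty, leaving stack <>
3. C pop() → empty, leaving stack <>
4. D push(87), leaving stack <87>
5. E pop() → 87, leaving stack <>
6. F pop() → empty, leaving stack <>
7. H pop() → empty, leaving stack <>
8. G push(20), leaving stack <20>

A, B, C, D, E, F, H, G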